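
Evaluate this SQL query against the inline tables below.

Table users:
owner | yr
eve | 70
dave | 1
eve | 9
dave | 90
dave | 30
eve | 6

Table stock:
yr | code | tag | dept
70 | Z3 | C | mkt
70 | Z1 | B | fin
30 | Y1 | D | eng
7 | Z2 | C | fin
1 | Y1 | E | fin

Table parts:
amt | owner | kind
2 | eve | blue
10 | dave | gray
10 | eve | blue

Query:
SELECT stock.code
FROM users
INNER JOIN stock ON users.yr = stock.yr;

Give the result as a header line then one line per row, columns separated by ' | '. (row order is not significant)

== RESULT ==
stock.code
Z3
Z1
Y1
Y1

Derivation:
After JOIN stock (4 rows):
users.owner | users.yr | stock.yr | stock.code | stock.tag | stock.dept
eve | 70 | 70 | Z3 | C | mkt
eve | 70 | 70 | Z1 | B | fin
dave | 1 | 1 | Y1 | E | fin
dave | 30 | 30 | Y1 | D | eng
After SELECT (4 rows):
stock.code
Z3
Z1
Y1
Y1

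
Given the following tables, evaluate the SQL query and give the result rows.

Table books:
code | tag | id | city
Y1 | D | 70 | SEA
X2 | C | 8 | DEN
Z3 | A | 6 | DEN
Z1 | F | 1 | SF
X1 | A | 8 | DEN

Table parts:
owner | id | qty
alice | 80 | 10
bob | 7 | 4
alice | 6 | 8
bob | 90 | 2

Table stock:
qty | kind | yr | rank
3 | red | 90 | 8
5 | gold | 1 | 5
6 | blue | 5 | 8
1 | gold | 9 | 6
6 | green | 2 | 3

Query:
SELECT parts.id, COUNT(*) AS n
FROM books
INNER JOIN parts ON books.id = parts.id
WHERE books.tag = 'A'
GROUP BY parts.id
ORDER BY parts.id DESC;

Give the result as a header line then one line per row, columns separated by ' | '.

After JOIN parts (1 rows):
books.code | books.tag | books.id | books.city | parts.owner | parts.id | parts.qty
Z3 | A | 6 | DEN | alice | 6 | 8
After WHERE (1 rows):
books.code | books.tag | books.id | books.city | parts.owner | parts.id | parts.qty
Z3 | A | 6 | DEN | alice | 6 | 8
After GROUP BY (1 rows):
parts.id | n
6 | 1
After ORDER BY (1 rows):
parts.id | n
6 | 1

== RESULT ==
parts.id | n
6 | 1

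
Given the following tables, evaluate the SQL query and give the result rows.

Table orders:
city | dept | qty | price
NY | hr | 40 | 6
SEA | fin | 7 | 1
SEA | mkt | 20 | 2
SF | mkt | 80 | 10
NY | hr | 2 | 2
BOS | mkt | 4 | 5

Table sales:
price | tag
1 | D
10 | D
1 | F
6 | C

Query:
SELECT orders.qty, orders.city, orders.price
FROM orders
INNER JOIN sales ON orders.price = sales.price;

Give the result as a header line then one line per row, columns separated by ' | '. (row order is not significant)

== RESULT ==
orders.qty | orders.city | orders.price
40 | NY | 6
7 | SEA | 1
7 | SEA | 1
80 | SF | 10

Derivation:
After JOIN sales (4 rows):
orders.city | orders.dept | orders.qty | orders.price | sales.price | sales.tag
NY | hr | 40 | 6 | 6 | C
SEA | fin | 7 | 1 | 1 | D
SEA | fin | 7 | 1 | 1 | F
SF | mkt | 80 | 10 | 10 | D
After SELECT (4 rows):
orders.qty | orders.city | orders.price
40 | NY | 6
7 | SEA | 1
7 | SEA | 1
80 | SF | 10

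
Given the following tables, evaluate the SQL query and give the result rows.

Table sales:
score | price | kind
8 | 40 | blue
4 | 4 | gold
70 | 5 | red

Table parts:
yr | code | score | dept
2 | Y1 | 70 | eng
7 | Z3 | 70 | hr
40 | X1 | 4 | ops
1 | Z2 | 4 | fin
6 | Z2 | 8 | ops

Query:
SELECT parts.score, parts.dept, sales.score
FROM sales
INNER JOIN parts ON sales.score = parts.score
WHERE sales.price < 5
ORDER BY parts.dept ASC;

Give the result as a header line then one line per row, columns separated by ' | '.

After JOIN parts (5 rows):
sales.score | sales.price | sales.kind | parts.yr | parts.code | parts.score | parts.dept
8 | 40 | blue | 6 | Z2 | 8 | ops
4 | 4 | gold | 40 | X1 | 4 | ops
4 | 4 | gold | 1 | Z2 | 4 | fin
70 | 5 | red | 2 | Y1 | 70 | eng
70 | 5 | red | 7 | Z3 | 70 | hr
After WHERE (2 rows):
sales.score | sales.price | sales.kind | parts.yr | parts.code | parts.score | parts.dept
4 | 4 | gold | 40 | X1 | 4 | ops
4 | 4 | gold | 1 | Z2 | 4 | fin
After SELECT (2 rows):
parts.score | parts.dept | sales.score
4 | ops | 4
4 | fin | 4
After ORDER BY (2 rows):
parts.score | parts.dept | sales.score
4 | fin | 4
4 | ops | 4

== RESULT ==
parts.score | parts.dept | sales.score
4 | fin | 4
4 | ops | 4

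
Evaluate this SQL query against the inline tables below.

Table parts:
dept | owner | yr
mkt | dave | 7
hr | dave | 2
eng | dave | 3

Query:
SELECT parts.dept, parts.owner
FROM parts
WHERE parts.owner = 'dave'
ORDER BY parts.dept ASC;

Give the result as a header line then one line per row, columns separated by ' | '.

== RESULT ==
parts.dept | parts.owner
eng | dave
hr | dave
mkt | dave

Derivation:
After WHERE (3 rows):
parts.dept | parts.owner | parts.yr
mkt | dave | 7
hr | dave | 2
eng | dave | 3
After SELECT (3 rows):
parts.dept | parts.owner
mkt | dave
hr | dave
eng | dave
After ORDER BY (3 rows):
parts.dept | parts.owner
eng | dave
hr | dave
mkt | dave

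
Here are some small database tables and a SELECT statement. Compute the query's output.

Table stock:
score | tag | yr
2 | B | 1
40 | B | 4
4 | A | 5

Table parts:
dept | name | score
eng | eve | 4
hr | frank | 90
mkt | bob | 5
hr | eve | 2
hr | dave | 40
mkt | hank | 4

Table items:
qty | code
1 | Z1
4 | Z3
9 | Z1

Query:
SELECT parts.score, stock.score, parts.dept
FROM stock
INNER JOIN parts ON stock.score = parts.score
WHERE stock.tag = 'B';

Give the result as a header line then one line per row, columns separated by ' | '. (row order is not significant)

After JOIN parts (4 rows):
stock.score | stock.tag | stock.yr | parts.dept | parts.name | parts.score
2 | B | 1 | hr | eve | 2
40 | B | 4 | hr | dave | 40
4 | A | 5 | eng | eve | 4
4 | A | 5 | mkt | hank | 4
After WHERE (2 rows):
stock.score | stock.tag | stock.yr | parts.dept | parts.name | parts.score
2 | B | 1 | hr | eve | 2
40 | B | 4 | hr | dave | 40
After SELECT (2 rows):
parts.score | stock.score | parts.dept
2 | 2 | hr
40 | 40 | hr

== RESULT ==
parts.score | stock.score | parts.dept
2 | 2 | hr
40 | 40 | hr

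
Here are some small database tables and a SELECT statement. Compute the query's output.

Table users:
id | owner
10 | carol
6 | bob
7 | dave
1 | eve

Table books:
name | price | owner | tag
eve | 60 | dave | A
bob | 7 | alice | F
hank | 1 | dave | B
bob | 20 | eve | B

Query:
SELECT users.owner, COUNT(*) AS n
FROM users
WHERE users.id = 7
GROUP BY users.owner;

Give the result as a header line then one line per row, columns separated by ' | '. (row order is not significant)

After WHERE (1 rows):
users.id | users.owner
7 | dave
After GROUP BY (1 rows):
users.owner | n
dave | 1

== RESULT ==
users.owner | n
dave | 1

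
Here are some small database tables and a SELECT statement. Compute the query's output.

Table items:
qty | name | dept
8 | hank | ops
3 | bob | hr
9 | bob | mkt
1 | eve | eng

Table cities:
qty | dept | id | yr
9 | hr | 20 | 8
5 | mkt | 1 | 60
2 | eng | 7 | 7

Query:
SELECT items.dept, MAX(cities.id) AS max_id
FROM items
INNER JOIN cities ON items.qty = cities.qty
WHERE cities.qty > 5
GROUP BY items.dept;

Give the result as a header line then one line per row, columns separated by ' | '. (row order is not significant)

== RESULT ==
items.dept | max_id
mkt | 20

Derivation:
After JOIN cities (1 rows):
items.qty | items.name | items.dept | cities.qty | cities.dept | cities.id | cities.yr
9 | bob | mkt | 9 | hr | 20 | 8
After WHERE (1 rows):
items.qty | items.name | items.dept | cities.qty | cities.dept | cities.id | cities.yr
9 | bob | mkt | 9 | hr | 20 | 8
After GROUP BY (1 rows):
items.dept | max_id
mkt | 20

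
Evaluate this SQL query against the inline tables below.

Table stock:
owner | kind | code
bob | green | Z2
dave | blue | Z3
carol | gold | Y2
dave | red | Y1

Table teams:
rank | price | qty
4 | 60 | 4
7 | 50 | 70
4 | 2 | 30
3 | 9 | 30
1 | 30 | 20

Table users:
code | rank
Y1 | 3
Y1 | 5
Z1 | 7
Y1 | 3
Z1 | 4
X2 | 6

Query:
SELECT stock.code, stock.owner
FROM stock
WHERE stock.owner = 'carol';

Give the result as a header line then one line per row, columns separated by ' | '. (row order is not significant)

== RESULT ==
stock.code | stock.owner
Y2 | carol

Derivation:
After WHERE (1 rows):
stock.owner | stock.kind | stock.code
carol | gold | Y2
After SELECT (1 rows):
stock.code | stock.owner
Y2 | carol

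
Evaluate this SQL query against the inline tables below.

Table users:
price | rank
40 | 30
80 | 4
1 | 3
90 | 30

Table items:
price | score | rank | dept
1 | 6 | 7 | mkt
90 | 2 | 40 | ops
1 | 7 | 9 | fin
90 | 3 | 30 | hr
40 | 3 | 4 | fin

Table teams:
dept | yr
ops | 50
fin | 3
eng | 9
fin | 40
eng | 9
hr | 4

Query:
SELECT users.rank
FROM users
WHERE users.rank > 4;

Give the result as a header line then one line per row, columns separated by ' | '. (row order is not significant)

After WHERE (2 rows):
users.price | users.rank
40 | 30
90 | 30
After SELECT (2 rows):
users.rank
30
30

== RESULT ==
users.rank
30
30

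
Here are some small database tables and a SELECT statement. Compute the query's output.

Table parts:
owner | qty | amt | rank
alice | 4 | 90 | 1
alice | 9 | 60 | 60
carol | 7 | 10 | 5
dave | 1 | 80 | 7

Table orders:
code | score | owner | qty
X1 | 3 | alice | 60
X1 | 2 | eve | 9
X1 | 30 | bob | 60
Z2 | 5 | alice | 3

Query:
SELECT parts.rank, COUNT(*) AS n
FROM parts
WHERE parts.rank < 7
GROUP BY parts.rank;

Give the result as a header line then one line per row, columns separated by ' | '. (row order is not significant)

After WHERE (2 rows):
parts.owner | parts.qty | parts.amt | parts.rank
alice | 4 | 90 | 1
carol | 7 | 10 | 5
After GROUP BY (2 rows):
parts.rank | n
1 | 1
5 | 1

== RESULT ==
parts.rank | n
1 | 1
5 | 1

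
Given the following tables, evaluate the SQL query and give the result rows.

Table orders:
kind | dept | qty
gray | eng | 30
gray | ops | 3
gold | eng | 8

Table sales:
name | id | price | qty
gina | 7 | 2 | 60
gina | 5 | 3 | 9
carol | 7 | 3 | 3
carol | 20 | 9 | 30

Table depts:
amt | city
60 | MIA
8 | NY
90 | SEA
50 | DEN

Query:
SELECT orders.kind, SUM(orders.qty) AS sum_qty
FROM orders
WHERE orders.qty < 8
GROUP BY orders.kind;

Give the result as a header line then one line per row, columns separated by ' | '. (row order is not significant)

== RESULT ==
orders.kind | sum_qty
gray | 3

Derivation:
After WHERE (1 rows):
orders.kind | orders.dept | orders.qty
gray | ops | 3
After GROUP BY (1 rows):
orders.kind | sum_qty
gray | 3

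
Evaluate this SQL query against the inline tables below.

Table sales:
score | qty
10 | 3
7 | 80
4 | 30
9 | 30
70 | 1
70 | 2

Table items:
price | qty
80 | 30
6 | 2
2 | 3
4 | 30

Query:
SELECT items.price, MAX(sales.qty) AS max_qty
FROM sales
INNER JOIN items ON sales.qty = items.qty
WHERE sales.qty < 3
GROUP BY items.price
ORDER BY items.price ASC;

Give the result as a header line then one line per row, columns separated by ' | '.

== RESULT ==
items.price | max_qty
6 | 2

Derivation:
After JOIN items (6 rows):
sales.score | sales.qty | items.price | items.qty
10 | 3 | 2 | 3
4 | 30 | 80 | 30
4 | 30 | 4 | 30
9 | 30 | 80 | 30
9 | 30 | 4 | 30
70 | 2 | 6 | 2
After WHERE (1 rows):
sales.score | sales.qty | items.price | items.qty
70 | 2 | 6 | 2
After GROUP BY (1 rows):
items.price | max_qty
6 | 2
After ORDER BY (1 rows):
items.price | max_qty
6 | 2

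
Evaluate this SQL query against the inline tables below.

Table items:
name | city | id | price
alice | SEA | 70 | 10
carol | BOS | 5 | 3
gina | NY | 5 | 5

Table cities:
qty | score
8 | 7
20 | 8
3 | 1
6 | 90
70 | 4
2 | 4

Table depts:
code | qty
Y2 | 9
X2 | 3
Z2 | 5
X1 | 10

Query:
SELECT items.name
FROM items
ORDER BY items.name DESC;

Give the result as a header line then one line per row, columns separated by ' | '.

After SELECT (3 rows):
items.name
alice
carol
gina
After ORDER BY (3 rows):
items.name
gina
carol
alice

== RESULT ==
items.name
gina
carol
alice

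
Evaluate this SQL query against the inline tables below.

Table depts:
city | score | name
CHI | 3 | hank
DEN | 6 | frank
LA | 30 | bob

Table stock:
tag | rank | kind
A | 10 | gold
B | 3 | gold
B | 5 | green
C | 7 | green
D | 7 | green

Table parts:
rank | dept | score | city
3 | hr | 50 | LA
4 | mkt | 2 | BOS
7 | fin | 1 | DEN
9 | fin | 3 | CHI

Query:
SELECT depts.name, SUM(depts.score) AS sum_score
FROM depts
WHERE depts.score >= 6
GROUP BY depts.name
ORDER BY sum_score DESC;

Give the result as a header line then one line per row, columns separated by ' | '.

== RESULT ==
depts.name | sum_score
bob | 30
frank | 6

Derivation:
After WHERE (2 rows):
depts.city | depts.score | depts.name
DEN | 6 | frank
LA | 30 | bob
After GROUP BY (2 rows):
depts.name | sum_score
frank | 6
bob | 30
After ORDER BY (2 rows):
depts.name | sum_score
bob | 30
frank | 6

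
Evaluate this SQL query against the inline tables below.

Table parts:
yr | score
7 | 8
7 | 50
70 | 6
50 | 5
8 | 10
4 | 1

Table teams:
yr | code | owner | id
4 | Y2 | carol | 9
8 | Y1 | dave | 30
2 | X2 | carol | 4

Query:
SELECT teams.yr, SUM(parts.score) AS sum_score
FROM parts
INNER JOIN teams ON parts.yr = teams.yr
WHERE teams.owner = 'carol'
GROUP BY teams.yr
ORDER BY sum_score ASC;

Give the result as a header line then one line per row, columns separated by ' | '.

== RESULT ==
teams.yr | sum_score
4 | 1

Derivation:
After JOIN teams (2 rows):
parts.yr | parts.score | teams.yr | teams.code | teams.owner | teams.id
8 | 10 | 8 | Y1 | dave | 30
4 | 1 | 4 | Y2 | carol | 9
After WHERE (1 rows):
parts.yr | parts.score | teams.yr | teams.code | teams.owner | teams.id
4 | 1 | 4 | Y2 | carol | 9
After GROUP BY (1 rows):
teams.yr | sum_score
4 | 1
After ORDER BY (1 rows):
teams.yr | sum_score
4 | 1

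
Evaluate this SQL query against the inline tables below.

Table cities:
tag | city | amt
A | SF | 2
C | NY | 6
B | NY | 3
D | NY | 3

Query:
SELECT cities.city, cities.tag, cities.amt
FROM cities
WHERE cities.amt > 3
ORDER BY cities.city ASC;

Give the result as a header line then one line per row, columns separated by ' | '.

== RESULT ==
cities.city | cities.tag | cities.amt
NY | C | 6

Derivation:
After WHERE (1 rows):
cities.tag | cities.city | cities.amt
C | NY | 6
After SELECT (1 rows):
cities.city | cities.tag | cities.amt
NY | C | 6
After ORDER BY (1 rows):
cities.city | cities.tag | cities.amt
NY | C | 6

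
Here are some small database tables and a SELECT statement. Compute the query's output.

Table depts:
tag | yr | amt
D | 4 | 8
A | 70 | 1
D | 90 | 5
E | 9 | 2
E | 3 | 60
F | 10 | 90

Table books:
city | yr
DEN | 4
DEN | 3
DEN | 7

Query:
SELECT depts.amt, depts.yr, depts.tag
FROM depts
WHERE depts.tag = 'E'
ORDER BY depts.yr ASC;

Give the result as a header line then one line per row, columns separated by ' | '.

== RESULT ==
depts.amt | depts.yr | depts.tag
60 | 3 | E
2 | 9 | E

Derivation:
After WHERE (2 rows):
depts.tag | depts.yr | depts.amt
E | 9 | 2
E | 3 | 60
After SELECT (2 rows):
depts.amt | depts.yr | depts.tag
2 | 9 | E
60 | 3 | E
After ORDER BY (2 rows):
depts.amt | depts.yr | depts.tag
60 | 3 | E
2 | 9 | E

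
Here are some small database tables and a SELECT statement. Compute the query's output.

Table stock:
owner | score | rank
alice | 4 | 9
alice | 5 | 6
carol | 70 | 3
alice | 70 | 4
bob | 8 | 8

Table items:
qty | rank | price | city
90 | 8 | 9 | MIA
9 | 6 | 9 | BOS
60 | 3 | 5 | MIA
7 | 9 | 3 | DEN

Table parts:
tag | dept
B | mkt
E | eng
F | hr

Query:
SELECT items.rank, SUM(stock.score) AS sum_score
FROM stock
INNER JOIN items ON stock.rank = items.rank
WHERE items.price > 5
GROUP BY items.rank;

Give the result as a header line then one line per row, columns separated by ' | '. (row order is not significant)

After JOIN items (4 rows):
stock.owner | stock.score | stock.rank | items.qty | items.rank | items.price | items.city
alice | 4 | 9 | 7 | 9 | 3 | DEN
alice | 5 | 6 | 9 | 6 | 9 | BOS
carol | 70 | 3 | 60 | 3 | 5 | MIA
bob | 8 | 8 | 90 | 8 | 9 | MIA
After WHERE (2 rows):
stock.owner | stock.score | stock.rank | items.qty | items.rank | items.price | items.city
alice | 5 | 6 | 9 | 6 | 9 | BOS
bob | 8 | 8 | 90 | 8 | 9 | MIA
After GROUP BY (2 rows):
items.rank | sum_score
6 | 5
8 | 8

== RESULT ==
items.rank | sum_score
6 | 5
8 | 8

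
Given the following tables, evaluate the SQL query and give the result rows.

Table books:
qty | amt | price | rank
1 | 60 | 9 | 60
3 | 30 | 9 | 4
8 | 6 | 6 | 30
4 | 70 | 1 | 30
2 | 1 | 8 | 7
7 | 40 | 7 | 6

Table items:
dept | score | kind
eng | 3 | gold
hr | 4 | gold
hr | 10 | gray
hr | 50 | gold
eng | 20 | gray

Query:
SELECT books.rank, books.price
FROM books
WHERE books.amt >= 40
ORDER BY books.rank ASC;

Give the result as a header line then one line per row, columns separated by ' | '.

== RESULT ==
books.rank | books.price
6 | 7
30 | 1
60 | 9

Derivation:
After WHERE (3 rows):
books.qty | books.amt | books.price | books.rank
1 | 60 | 9 | 60
4 | 70 | 1 | 30
7 | 40 | 7 | 6
After SELECT (3 rows):
books.rank | books.price
60 | 9
30 | 1
6 | 7
After ORDER BY (3 rows):
books.rank | books.price
6 | 7
30 | 1
60 | 9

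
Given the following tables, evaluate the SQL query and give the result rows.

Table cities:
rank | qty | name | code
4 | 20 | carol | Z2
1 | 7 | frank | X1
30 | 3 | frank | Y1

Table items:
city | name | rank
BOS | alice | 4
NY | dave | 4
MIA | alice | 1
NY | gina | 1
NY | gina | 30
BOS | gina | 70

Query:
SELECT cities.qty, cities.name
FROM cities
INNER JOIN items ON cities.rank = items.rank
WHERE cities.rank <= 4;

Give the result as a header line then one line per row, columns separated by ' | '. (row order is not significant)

== RESULT ==
cities.qty | cities.name
20 | carol
20 | carol
7 | frank
7 | frank

Derivation:
After JOIN items (5 rows):
cities.rank | cities.qty | cities.name | cities.code | items.city | items.name | items.rank
4 | 20 | carol | Z2 | BOS | alice | 4
4 | 20 | carol | Z2 | NY | dave | 4
1 | 7 | frank | X1 | MIA | alice | 1
1 | 7 | frank | X1 | NY | gina | 1
30 | 3 | frank | Y1 | NY | gina | 30
After WHERE (4 rows):
cities.rank | cities.qty | cities.name | cities.code | items.city | items.name | items.rank
4 | 20 | carol | Z2 | BOS | alice | 4
4 | 20 | carol | Z2 | NY | dave | 4
1 | 7 | frank | X1 | MIA | alice | 1
1 | 7 | frank | X1 | NY | gina | 1
After SELECT (4 rows):
cities.qty | cities.name
20 | carol
20 | carol
7 | frank
7 | frank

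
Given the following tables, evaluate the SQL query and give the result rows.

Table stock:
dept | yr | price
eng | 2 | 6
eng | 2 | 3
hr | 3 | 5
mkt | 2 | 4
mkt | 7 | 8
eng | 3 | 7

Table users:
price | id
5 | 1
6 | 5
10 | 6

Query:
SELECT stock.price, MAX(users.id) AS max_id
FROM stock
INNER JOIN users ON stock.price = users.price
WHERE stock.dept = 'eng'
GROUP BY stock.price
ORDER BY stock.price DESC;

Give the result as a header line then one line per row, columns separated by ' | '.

== RESULT ==
stock.price | max_id
6 | 5

Derivation:
After JOIN users (2 rows):
stock.dept | stock.yr | stock.price | users.price | users.id
eng | 2 | 6 | 6 | 5
hr | 3 | 5 | 5 | 1
After WHERE (1 rows):
stock.dept | stock.yr | stock.price | users.price | users.id
eng | 2 | 6 | 6 | 5
After GROUP BY (1 rows):
stock.price | max_id
6 | 5
After ORDER BY (1 rows):
stock.price | max_id
6 | 5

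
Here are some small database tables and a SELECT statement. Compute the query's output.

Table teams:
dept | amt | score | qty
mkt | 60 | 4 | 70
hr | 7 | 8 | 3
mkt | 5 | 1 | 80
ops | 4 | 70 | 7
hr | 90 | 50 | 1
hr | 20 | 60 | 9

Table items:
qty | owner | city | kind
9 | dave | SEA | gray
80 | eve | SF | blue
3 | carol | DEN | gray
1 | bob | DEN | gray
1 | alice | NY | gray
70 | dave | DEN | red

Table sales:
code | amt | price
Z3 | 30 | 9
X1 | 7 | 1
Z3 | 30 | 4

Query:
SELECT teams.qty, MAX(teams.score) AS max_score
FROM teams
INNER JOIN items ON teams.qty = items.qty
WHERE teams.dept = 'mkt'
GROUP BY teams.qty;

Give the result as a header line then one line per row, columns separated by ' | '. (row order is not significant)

After JOIN items (6 rows):
teams.dept | teams.amt | teams.score | teams.qty | items.qty | items.owner | items.city | items.kind
mkt | 60 | 4 | 70 | 70 | dave | DEN | red
hr | 7 | 8 | 3 | 3 | carol | DEN | gray
mkt | 5 | 1 | 80 | 80 | eve | SF | blue
hr | 90 | 50 | 1 | 1 | bob | DEN | gray
hr | 90 | 50 | 1 | 1 | alice | NY | gray
hr | 20 | 60 | 9 | 9 | dave | SEA | gray
After WHERE (2 rows):
teams.dept | teams.amt | teams.score | teams.qty | items.qty | items.owner | items.city | items.kind
mkt | 60 | 4 | 70 | 70 | dave | DEN | red
mkt | 5 | 1 | 80 | 80 | eve | SF | blue
After GROUP BY (2 rows):
teams.qty | max_score
70 | 4
80 | 1

== RESULT ==
teams.qty | max_score
70 | 4
80 | 1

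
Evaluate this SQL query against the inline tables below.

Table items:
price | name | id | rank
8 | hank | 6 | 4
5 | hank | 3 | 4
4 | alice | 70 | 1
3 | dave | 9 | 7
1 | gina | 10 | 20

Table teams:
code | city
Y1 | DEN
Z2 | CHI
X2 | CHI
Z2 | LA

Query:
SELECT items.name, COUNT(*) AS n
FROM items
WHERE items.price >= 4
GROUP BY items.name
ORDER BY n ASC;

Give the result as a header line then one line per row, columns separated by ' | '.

After WHERE (3 rows):
items.price | items.name | items.id | items.rank
8 | hank | 6 | 4
5 | hank | 3 | 4
4 | alice | 70 | 1
After GROUP BY (2 rows):
items.name | n
hank | 2
alice | 1
After ORDER BY (2 rows):
items.name | n
alice | 1
hank | 2

== RESULT ==
items.name | n
alice | 1
hank | 2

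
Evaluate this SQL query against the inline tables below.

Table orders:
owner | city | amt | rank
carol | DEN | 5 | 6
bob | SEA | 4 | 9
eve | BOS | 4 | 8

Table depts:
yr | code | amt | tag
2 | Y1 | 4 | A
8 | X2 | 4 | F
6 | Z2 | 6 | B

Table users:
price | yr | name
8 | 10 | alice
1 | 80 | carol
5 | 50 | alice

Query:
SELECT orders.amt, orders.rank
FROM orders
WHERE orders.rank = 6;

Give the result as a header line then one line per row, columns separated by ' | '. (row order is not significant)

== RESULT ==
orders.amt | orders.rank
5 | 6

Derivation:
After WHERE (1 rows):
orders.owner | orders.city | orders.amt | orders.rank
carol | DEN | 5 | 6
After SELECT (1 rows):
orders.amt | orders.rank
5 | 6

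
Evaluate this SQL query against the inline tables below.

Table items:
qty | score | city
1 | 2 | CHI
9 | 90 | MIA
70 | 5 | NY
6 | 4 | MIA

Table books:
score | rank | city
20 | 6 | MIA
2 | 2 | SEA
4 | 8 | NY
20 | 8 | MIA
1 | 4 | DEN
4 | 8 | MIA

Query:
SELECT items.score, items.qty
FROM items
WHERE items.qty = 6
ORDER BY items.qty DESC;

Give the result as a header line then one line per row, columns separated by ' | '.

After WHERE (1 rows):
items.qty | items.score | items.city
6 | 4 | MIA
After SELECT (1 rows):
items.score | items.qty
4 | 6
After ORDER BY (1 rows):
items.score | items.qty
4 | 6

== RESULT ==
items.score | items.qty
4 | 6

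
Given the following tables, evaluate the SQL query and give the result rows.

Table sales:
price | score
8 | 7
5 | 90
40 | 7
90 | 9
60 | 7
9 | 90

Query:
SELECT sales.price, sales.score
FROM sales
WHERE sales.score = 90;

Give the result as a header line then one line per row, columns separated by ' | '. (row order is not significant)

== RESULT ==
sales.price | sales.score
5 | 90
9 | 90

Derivation:
After WHERE (2 rows):
sales.price | sales.score
5 | 90
9 | 90
After SELECT (2 rows):
sales.price | sales.score
5 | 90
9 | 90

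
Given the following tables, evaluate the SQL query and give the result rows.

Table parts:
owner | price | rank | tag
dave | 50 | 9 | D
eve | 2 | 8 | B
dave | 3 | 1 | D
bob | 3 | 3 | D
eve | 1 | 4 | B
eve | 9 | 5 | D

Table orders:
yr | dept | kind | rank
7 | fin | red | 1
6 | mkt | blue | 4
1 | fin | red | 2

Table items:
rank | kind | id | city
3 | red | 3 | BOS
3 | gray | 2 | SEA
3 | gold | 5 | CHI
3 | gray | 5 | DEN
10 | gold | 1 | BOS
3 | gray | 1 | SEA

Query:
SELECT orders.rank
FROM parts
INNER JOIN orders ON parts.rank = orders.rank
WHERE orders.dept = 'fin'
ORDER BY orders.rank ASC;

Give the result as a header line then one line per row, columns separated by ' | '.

After JOIN orders (2 rows):
parts.owner | parts.price | parts.rank | parts.tag | orders.yr | orders.dept | orders.kind | orders.rank
dave | 3 | 1 | D | 7 | fin | red | 1
eve | 1 | 4 | B | 6 | mkt | blue | 4
After WHERE (1 rows):
parts.owner | parts.price | parts.rank | parts.tag | orders.yr | orders.dept | orders.kind | orders.rank
dave | 3 | 1 | D | 7 | fin | red | 1
After SELECT (1 rows):
orders.rank
1
After ORDER BY (1 rows):
orders.rank
1

== RESULT ==
orders.rank
1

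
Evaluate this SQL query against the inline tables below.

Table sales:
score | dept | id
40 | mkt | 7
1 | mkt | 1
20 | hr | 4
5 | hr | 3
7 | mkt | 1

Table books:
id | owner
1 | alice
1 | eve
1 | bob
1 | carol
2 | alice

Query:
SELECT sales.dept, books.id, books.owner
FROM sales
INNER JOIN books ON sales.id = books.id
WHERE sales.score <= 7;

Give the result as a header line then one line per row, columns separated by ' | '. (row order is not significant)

== RESULT ==
sales.dept | books.id | books.owner
mkt | 1 | alice
mkt | 1 | eve
mkt | 1 | bob
mkt | 1 | carol
mkt | 1 | alice
mkt | 1 | eve
mkt | 1 | bob
mkt | 1 | carol

Derivation:
After JOIN books (8 rows):
sales.score | sales.dept | sales.id | books.id | books.owner
1 | mkt | 1 | 1 | alice
1 | mkt | 1 | 1 | eve
1 | mkt | 1 | 1 | bob
1 | mkt | 1 | 1 | carol
7 | mkt | 1 | 1 | alice
7 | mkt | 1 | 1 | eve
7 | mkt | 1 | 1 | bob
7 | mkt | 1 | 1 | carol
After WHERE (8 rows):
sales.score | sales.dept | sales.id | books.id | books.owner
1 | mkt | 1 | 1 | alice
1 | mkt | 1 | 1 | eve
1 | mkt | 1 | 1 | bob
1 | mkt | 1 | 1 | carol
7 | mkt | 1 | 1 | alice
7 | mkt | 1 | 1 | eve
7 | mkt | 1 | 1 | bob
7 | mkt | 1 | 1 | carol
After SELECT (8 rows):
sales.dept | books.id | books.owner
mkt | 1 | alice
mkt | 1 | eve
mkt | 1 | bob
mkt | 1 | carol
mkt | 1 | alice
mkt | 1 | eve
mkt | 1 | bob
mkt | 1 | carol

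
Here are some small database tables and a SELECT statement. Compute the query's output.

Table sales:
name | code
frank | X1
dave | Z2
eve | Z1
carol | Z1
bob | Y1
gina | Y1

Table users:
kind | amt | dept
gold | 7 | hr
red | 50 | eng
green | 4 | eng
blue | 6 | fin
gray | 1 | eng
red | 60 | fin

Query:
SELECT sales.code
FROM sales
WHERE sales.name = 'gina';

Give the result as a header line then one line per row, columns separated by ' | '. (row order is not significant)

== RESULT ==
sales.code
Y1

Derivation:
After WHERE (1 rows):
sales.name | sales.code
gina | Y1
After SELECT (1 rows):
sales.code
Y1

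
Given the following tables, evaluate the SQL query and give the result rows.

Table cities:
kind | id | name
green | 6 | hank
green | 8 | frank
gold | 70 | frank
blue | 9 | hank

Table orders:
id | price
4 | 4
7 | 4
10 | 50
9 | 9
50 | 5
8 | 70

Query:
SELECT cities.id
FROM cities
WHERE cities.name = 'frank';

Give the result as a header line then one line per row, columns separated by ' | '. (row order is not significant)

After WHERE (2 rows):
cities.kind | cities.id | cities.name
green | 8 | frank
gold | 70 | frank
After SELECT (2 rows):
cities.id
8
70

== RESULT ==
cities.id
8
70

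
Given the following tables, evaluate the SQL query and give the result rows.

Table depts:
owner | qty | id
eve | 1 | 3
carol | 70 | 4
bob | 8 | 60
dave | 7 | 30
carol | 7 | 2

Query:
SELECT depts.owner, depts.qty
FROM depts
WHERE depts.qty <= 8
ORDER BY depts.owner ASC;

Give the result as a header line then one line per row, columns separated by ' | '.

== RESULT ==
depts.owner | depts.qty
bob | 8
carol | 7
dave | 7
eve | 1

Derivation:
After WHERE (4 rows):
depts.owner | depts.qty | depts.id
eve | 1 | 3
bob | 8 | 60
dave | 7 | 30
carol | 7 | 2
After SELECT (4 rows):
depts.owner | depts.qty
eve | 1
bob | 8
dave | 7
carol | 7
After ORDER BY (4 rows):
depts.owner | depts.qty
bob | 8
carol | 7
dave | 7
eve | 1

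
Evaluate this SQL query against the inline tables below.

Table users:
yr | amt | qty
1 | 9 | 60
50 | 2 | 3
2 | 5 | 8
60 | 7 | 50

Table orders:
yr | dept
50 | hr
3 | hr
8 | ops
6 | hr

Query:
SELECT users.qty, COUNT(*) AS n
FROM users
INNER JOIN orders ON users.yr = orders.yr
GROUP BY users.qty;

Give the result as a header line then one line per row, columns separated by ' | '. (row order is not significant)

== RESULT ==
users.qty | n
3 | 1

Derivation:
After JOIN orders (1 rows):
users.yr | users.amt | users.qty | orders.yr | orders.dept
50 | 2 | 3 | 50 | hr
After GROUP BY (1 rows):
users.qty | n
3 | 1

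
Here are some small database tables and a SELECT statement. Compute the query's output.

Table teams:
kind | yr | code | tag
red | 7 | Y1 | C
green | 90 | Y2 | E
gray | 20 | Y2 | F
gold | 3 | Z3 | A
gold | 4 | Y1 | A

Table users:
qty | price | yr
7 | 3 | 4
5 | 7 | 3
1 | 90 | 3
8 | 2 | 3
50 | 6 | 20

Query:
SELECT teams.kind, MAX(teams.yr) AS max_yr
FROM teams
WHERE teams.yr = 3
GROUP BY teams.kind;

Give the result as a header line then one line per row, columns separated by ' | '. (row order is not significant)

After WHERE (1 rows):
teams.kind | teams.yr | teams.code | teams.tag
gold | 3 | Z3 | A
After GROUP BY (1 rows):
teams.kind | max_yr
gold | 3

== RESULT ==
teams.kind | max_yr
gold | 3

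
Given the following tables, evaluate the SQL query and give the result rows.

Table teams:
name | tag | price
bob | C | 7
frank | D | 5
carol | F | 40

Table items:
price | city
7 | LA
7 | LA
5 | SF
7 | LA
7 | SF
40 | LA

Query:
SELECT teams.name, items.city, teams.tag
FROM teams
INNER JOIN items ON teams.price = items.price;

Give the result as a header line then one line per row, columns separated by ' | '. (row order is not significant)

After JOIN items (6 rows):
teams.name | teams.tag | teams.price | items.price | items.city
bob | C | 7 | 7 | LA
bob | C | 7 | 7 | LA
bob | C | 7 | 7 | LA
bob | C | 7 | 7 | SF
frank | D | 5 | 5 | SF
carol | F | 40 | 40 | LA
After SELECT (6 rows):
teams.name | items.city | teams.tag
bob | LA | C
bob | LA | C
bob | LA | C
bob | SF | C
frank | SF | D
carol | LA | F

== RESULT ==
teams.name | items.city | teams.tag
bob | LA | C
bob | LA | C
bob | LA | C
bob | SF | C
frank | SF | D
carol | LA | F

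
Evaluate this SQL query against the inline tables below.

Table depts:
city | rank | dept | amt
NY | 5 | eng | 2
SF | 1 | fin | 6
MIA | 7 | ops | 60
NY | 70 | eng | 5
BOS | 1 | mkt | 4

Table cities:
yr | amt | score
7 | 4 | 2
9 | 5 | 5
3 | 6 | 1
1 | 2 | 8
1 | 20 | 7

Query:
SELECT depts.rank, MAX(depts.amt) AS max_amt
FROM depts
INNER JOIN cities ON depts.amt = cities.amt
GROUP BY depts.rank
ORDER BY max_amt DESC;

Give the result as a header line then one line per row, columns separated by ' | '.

After JOIN cities (4 rows):
depts.city | depts.rank | depts.dept | depts.amt | cities.yr | cities.amt | cities.score
NY | 5 | eng | 2 | 1 | 2 | 8
SF | 1 | fin | 6 | 3 | 6 | 1
NY | 70 | eng | 5 | 9 | 5 | 5
BOS | 1 | mkt | 4 | 7 | 4 | 2
After GROUP BY (3 rows):
depts.rank | max_amt
5 | 2
1 | 6
70 | 5
After ORDER BY (3 rows):
depts.rank | max_amt
1 | 6
70 | 5
5 | 2

== RESULT ==
depts.rank | max_amt
1 | 6
70 | 5
5 | 2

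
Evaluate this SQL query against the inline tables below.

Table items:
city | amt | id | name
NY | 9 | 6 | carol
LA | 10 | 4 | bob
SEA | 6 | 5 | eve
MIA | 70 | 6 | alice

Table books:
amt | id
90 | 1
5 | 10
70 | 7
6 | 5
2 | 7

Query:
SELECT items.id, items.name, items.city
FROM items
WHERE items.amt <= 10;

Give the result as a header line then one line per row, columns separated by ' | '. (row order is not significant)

== RESULT ==
items.id | items.name | items.city
6 | carol | NY
4 | bob | LA
5 | eve | SEA

Derivation:
After WHERE (3 rows):
items.city | items.amt | items.id | items.name
NY | 9 | 6 | carol
LA | 10 | 4 | bob
SEA | 6 | 5 | eve
After SELECT (3 rows):
items.id | items.name | items.city
6 | carol | NY
4 | bob | LA
5 | eve | SEA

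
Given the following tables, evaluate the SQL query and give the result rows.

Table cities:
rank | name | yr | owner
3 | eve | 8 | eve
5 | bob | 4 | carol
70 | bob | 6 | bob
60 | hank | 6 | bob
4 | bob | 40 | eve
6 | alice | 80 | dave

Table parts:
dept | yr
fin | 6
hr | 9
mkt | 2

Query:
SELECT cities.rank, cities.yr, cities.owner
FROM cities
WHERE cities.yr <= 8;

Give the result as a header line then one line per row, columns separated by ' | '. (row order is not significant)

After WHERE (4 rows):
cities.rank | cities.name | cities.yr | cities.owner
3 | eve | 8 | eve
5 | bob | 4 | carol
70 | bob | 6 | bob
60 | hank | 6 | bob
After SELECT (4 rows):
cities.rank | cities.yr | cities.owner
3 | 8 | eve
5 | 4 | carol
70 | 6 | bob
60 | 6 | bob

== RESULT ==
cities.rank | cities.yr | cities.owner
3 | 8 | eve
5 | 4 | carol
70 | 6 | bob
60 | 6 | bob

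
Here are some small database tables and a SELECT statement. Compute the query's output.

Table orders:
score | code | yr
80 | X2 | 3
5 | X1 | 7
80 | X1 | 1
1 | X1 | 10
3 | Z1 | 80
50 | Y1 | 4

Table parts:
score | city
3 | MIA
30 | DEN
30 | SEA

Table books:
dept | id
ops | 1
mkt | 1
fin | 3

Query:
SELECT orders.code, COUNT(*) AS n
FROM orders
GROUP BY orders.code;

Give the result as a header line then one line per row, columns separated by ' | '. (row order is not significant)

After GROUP BY (4 rows):
orders.code | n
X2 | 1
X1 | 3
Z1 | 1
Y1 | 1

== RESULT ==
orders.code | n
X2 | 1
X1 | 3
Z1 | 1
Y1 | 1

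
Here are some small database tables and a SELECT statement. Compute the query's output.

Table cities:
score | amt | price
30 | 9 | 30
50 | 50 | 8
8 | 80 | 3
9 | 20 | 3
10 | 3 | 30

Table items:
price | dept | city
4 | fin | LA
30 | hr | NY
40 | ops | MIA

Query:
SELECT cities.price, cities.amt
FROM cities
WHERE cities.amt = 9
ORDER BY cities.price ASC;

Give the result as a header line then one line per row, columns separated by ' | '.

== RESULT ==
cities.price | cities.amt
30 | 9

Derivation:
After WHERE (1 rows):
cities.score | cities.amt | cities.price
30 | 9 | 30
After SELECT (1 rows):
cities.price | cities.amt
30 | 9
After ORDER BY (1 rows):
cities.price | cities.amt
30 | 9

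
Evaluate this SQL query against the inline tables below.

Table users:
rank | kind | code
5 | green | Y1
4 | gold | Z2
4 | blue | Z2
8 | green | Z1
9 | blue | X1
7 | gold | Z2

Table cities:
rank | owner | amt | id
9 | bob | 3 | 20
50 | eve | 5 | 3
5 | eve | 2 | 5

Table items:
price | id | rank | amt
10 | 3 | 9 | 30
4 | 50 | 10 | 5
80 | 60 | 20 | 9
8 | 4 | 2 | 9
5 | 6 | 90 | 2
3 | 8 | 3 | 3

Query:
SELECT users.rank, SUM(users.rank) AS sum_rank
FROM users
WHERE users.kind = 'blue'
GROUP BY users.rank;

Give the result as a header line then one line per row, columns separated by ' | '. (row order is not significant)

After WHERE (2 rows):
users.rank | users.kind | users.code
4 | blue | Z2
9 | blue | X1
After GROUP BY (2 rows):
users.rank | sum_rank
4 | 4
9 | 9

== RESULT ==
users.rank | sum_rank
4 | 4
9 | 9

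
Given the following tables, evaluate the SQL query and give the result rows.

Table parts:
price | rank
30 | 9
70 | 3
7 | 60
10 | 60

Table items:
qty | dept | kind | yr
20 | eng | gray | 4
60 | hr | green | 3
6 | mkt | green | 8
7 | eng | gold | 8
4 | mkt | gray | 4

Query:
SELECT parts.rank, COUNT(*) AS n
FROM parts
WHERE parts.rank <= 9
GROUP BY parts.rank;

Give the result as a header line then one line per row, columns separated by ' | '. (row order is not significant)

After WHERE (2 rows):
parts.price | parts.rank
30 | 9
70 | 3
After GROUP BY (2 rows):
parts.rank | n
9 | 1
3 | 1

== RESULT ==
parts.rank | n
9 | 1
3 | 1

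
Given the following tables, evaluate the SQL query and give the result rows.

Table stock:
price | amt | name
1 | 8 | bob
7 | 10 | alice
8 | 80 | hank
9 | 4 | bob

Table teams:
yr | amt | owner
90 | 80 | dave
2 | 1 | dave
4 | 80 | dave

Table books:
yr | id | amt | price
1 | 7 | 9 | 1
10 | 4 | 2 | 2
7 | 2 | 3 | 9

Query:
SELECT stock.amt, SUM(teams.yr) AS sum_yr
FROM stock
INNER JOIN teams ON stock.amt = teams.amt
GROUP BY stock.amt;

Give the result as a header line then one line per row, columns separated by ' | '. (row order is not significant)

== RESULT ==
stock.amt | sum_yr
80 | 94

Derivation:
After JOIN teams (2 rows):
stock.price | stock.amt | stock.name | teams.yr | teams.amt | teams.owner
8 | 80 | hank | 90 | 80 | dave
8 | 80 | hank | 4 | 80 | dave
After GROUP BY (1 rows):
stock.amt | sum_yr
80 | 94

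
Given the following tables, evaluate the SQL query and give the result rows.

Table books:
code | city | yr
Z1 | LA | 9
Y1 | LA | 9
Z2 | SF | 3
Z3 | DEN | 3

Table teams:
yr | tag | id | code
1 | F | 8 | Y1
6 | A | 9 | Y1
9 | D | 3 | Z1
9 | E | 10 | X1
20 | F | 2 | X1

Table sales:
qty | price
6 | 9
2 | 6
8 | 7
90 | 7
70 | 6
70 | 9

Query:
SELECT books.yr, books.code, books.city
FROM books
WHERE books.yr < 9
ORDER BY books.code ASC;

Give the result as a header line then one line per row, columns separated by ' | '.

== RESULT ==
books.yr | books.code | books.city
3 | Z2 | SF
3 | Z3 | DEN

Derivation:
After WHERE (2 rows):
books.code | books.city | books.yr
Z2 | SF | 3
Z3 | DEN | 3
After SELECT (2 rows):
books.yr | books.code | books.city
3 | Z2 | SF
3 | Z3 | DEN
After ORDER BY (2 rows):
books.yr | books.code | books.city
3 | Z2 | SF
3 | Z3 | DEN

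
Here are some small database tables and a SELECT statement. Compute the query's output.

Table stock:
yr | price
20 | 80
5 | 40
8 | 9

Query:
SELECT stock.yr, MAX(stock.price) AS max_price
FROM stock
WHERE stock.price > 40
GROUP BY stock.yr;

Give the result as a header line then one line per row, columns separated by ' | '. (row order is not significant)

== RESULT ==
stock.yr | max_price
20 | 80

Derivation:
After WHERE (1 rows):
stock.yr | stock.price
20 | 80
After GROUP BY (1 rows):
stock.yr | max_price
20 | 80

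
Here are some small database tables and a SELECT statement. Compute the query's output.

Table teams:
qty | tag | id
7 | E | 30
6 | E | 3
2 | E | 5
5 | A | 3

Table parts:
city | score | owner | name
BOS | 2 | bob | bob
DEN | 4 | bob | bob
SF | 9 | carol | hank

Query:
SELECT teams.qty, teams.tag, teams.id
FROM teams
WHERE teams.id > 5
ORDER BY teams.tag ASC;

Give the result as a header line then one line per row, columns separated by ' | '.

== RESULT ==
teams.qty | teams.tag | teams.id
7 | E | 30

Derivation:
After WHERE (1 rows):
teams.qty | teams.tag | teams.id
7 | E | 30
After SELECT (1 rows):
teams.qty | teams.tag | teams.id
7 | E | 30
After ORDER BY (1 rows):
teams.qty | teams.tag | teams.id
7 | E | 30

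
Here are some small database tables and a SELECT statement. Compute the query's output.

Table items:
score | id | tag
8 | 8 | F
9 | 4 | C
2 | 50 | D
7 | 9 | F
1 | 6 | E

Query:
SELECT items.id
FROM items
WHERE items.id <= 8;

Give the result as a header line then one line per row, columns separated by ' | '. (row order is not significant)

== RESULT ==
items.id
8
4
6

Derivation:
After WHERE (3 rows):
items.score | items.id | items.tag
8 | 8 | F
9 | 4 | C
1 | 6 | E
After SELECT (3 rows):
items.id
8
4
6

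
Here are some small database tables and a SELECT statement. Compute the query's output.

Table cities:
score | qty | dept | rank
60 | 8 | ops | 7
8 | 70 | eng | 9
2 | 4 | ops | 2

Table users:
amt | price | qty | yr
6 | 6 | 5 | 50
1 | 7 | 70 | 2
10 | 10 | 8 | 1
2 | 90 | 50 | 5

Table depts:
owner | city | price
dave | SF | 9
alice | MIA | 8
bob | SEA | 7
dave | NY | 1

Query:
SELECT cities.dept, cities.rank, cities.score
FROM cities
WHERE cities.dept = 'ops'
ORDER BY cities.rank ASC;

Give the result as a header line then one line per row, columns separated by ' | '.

== RESULT ==
cities.dept | cities.rank | cities.score
ops | 2 | 2
ops | 7 | 60

Derivation:
After WHERE (2 rows):
cities.score | cities.qty | cities.dept | cities.rank
60 | 8 | ops | 7
2 | 4 | ops | 2
After SELECT (2 rows):
cities.dept | cities.rank | cities.score
ops | 7 | 60
ops | 2 | 2
After ORDER BY (2 rows):
cities.dept | cities.rank | cities.score
ops | 2 | 2
ops | 7 | 60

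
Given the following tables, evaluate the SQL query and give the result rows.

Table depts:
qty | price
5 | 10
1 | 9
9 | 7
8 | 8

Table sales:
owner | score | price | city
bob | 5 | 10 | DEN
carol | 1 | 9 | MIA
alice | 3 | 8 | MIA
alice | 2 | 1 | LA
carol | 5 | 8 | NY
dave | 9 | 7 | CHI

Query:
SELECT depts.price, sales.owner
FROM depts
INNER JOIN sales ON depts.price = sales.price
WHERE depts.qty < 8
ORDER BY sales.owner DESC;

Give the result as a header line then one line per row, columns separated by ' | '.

After JOIN sales (5 rows):
depts.qty | depts.price | sales.owner | sales.score | sales.price | sales.city
5 | 10 | bob | 5 | 10 | DEN
1 | 9 | carol | 1 | 9 | MIA
9 | 7 | dave | 9 | 7 | CHI
8 | 8 | alice | 3 | 8 | MIA
8 | 8 | carol | 5 | 8 | NY
After WHERE (2 rows):
depts.qty | depts.price | sales.owner | sales.score | sales.price | sales.city
5 | 10 | bob | 5 | 10 | DEN
1 | 9 | carol | 1 | 9 | MIA
After SELECT (2 rows):
depts.price | sales.owner
10 | bob
9 | carol
After ORDER BY (2 rows):
depts.price | sales.owner
9 | carol
10 | bob

== RESULT ==
depts.price | sales.owner
9 | carol
10 | bob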